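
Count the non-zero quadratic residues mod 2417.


For prime p, the number of non-zero quadratic residues is (p-1)/2.
= (2417-1)/2
= 1208

1208


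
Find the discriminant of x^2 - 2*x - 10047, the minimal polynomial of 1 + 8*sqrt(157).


The element 1 + 8*sqrt(157) has minimal polynomial:
x^2 - 2*x - 10047
Discriminant = (-2)^2 - 4*(-10047)
= 4 + 40188
= 40192

40192


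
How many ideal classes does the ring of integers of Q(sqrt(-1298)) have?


K = Q(sqrt(-1298)). d mod 4 = 2, so D = disc(K) = 4d = -5192
h(K) equals the number of primitive reduced positive-definite forms (a, b, c) = a*x^2 + b*x*y + c*y^2 with b^2 - 4ac = D,
where reduced means |b| <= a <= c, with b >= 0 whenever |b| = a or a = c, and primitive means gcd(a, b, c) = 1.
Reduced forces 3a^2 <= |D| = 5192, so 1 <= a <= 41; b must have the parity of D, and c = (b^2 - D)/(4a) must be an integer >= a.
Enumerate a = 1..41, b in [-a, a]:
  a=1: (1, 0, 1298)  [1]
  a=2: (2, 0, 649)  [1]
  a=3: (3, -2, 433), (3, 2, 433)  [2]
  a=4..5: none
  a=6: (6, -4, 217), (6, 4, 217)  [2]
  a=7: (7, -4, 186), (7, 4, 186)  [2]
  a=8: none
  a=9: (9, -8, 146), (9, 8, 146)  [2]
  a=10: none
  a=11: (11, 0, 118)  [1]
  a=12..13: none
  a=14: (14, -4, 93), (14, 4, 93)  [2]
  a=15..17: none
  a=18: (18, -8, 73), (18, 8, 73)  [2]
  a=19..20: none
  a=21: (21, -10, 63), (21, -4, 62), (21, 4, 62), (21, 10, 63)  [4]
  a=22: (22, 0, 59)  [1]
  a=23: (23, -12, 58), (23, 12, 58)  [2]
  a=24..26: none
  a=27: (27, -10, 49), (27, 10, 49)  [2]
  a=28: none
  a=29: (29, -12, 46), (29, 12, 46)  [2]
  a=30: none
  a=31: (31, -4, 42), (31, 4, 42)  [2]
  a=32: none
  a=33: (33, -22, 43), (33, 22, 43)  [2]
  a=34..36: none
  a=37: (37, -32, 42), (37, 32, 42)  [2]
  a=38..41: none
Total reduced forms: 1 + 1 + 2 + 2 + 2 + 2 + 1 + 2 + 2 + 4 + 1 + 2 + 2 + 2 + 2 + 2 + 2 = 32
h = 32

32


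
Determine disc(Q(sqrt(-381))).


For K = Q(sqrt(d)) with d squarefree: disc(K) = d if d = 1 mod 4, and disc(K) = 4d if d = 2 or 3 mod 4.
Here d = -381, and d mod 4 = 3.
d = 3 mod 4, not 1 (O_K = Z[sqrt(d)]), so disc(K) = 4d = 4 * (-381) = -1524

-1524


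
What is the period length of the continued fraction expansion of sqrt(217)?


Run the CF algorithm for sqrt(217).
a_0 = floor(sqrt(217)) = 14; set m_0=0, q_0=1.
Recurrence: m' = q*a - m,  q' = (d - m'^2)/q,  a' = floor((a_0 + m')/q').
  step 1: m=14, q=21, a=1
  step 2: m=7, q=8, a=2
  step 3: m=9, q=17, a=1
  step 4: m=8, q=9, a=2
  step 5: m=10, q=13, a=1
  step 6: m=3, q=16, a=1
  step 7: m=13, q=3, a=9
  step 8: m=14, q=7, a=4
  step 9: m=14, q=3, a=9
  step 10: m=13, q=16, a=1
  step 11: m=3, q=13, a=1
  step 12: m=10, q=9, a=2
  step 13: m=8, q=17, a=1
  step 14: m=9, q=8, a=2
  step 15: m=7, q=21, a=1
  step 16: m=14, q=1, a=28
a_16 = 2*a_0 = 28, so the period closes here.
sqrt(217) = [14; 1, 2, 1, 2, 1, 1, 9, 4, 9, 1, 1, 2, 1, 2, 1, 28]
Period length = 16

16


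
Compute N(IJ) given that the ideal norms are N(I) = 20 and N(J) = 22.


N(IJ) = N(I) * N(J)
= 20 * 22
= 440

440


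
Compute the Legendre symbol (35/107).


p = 107 is prime, so compute (35/107) with the reciprocity algorithm (Jacobi-symbol steps: pull out 2s via (2/n), flip via reciprocity, reduce):
  reciprocity: (35/107) -> -(107/35)
  reduce: (2/35)
  pull out 2: (2/35) = -1  (since 35 mod 8 = 3)
  (1/35) = 1
Product of signs = 1
(35/107) = 1

1


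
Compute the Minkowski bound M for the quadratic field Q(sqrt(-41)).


d = -41, d mod 4 = 3, so disc(K) = 4d = -164; |disc(K)| = 164
Imaginary quadratic field, so n = 2, s = r2 = 1, r1 = 0
M = (n!/n^n) * (4/pi)^s * sqrt(|disc(K)|) = (2!/2^2) * (4/pi)^1 * sqrt(164)
= 0.5 * 1.273240 * 12.806248
= 8.1527

8.1527


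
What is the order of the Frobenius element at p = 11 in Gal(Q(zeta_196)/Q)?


The Frobenius at p in Gal(Q(zeta_n)/Q) = (Z/nZ)* is the class of p, so its order is ord_196(11), the smallest k >= 1 with 11^k = 1 mod 196.
n = 196 = 2^2 * 7^2, phi(196) = 84; the order divides phi(n).
Divisors of 84: 1, 2, 3, 4, 6, 7, 12, 14, 21, 28, 42, 84
Repeated squaring mod 196: 11^1 = 11, 11^2 = 121, 11^4 = 137, 11^8 = 149, 11^16 = 53, 11^32 = 65, 11^64 = 109
Test divisors in increasing order:
  k=1: 11^1 = 11 mod 196
  k=2: 11^2 = 121 mod 196
  k=3: 11^3 = 121 * 11 = 155 mod 196
  k=4: 11^4 = 137 mod 196
  k=6: 11^6 = 137 * 121 = 113 mod 196
  k=7: 11^7 = 137 * 121 * 11 = 67 mod 196
  k=12: 11^12 = 149 * 137 = 29 mod 196
  k=14: 11^14 = 149 * 137 * 121 = 177 mod 196
  k=21: 11^21 = 53 * 137 * 11 = 99 mod 196
  k=28: 11^28 = 53 * 149 * 137 = 165 mod 196
  k=42: 11^42 = 65 * 149 * 121 = 1 mod 196  <- first divisor giving 1
Order = 42

42


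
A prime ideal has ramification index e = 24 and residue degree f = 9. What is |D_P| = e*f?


|D_P| = e * f
= 24 * 9
= 216

216


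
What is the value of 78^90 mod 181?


p = 181 is prime and the exponent is (p-1)/2 = 90, so by Euler's criterion 78^90 = (78/181) = +1 or -1 mod 181.
Compute by square-and-multiply:
  90 = 64 + 16 + 8 + 2 (binary 1011010)
  Repeated squaring mod 181: 78^1 = 78, 78^2 = 111, 78^4 = 13, 78^8 = 169, 78^16 = 144, 78^32 = 102, 78^64 = 87
  78^90 = 78^64 * 78^16 * 78^8 * 78^2 = 87 * 144 * 169 * 111 mod 181
    87 * 144 = 12528 = 39 mod 181
    39 * 169 = 6591 = 75 mod 181
    75 * 111 = 8325 = 180 mod 181
  78^90 = 180 mod 181
Result 180 = p - 1 = -1 mod 181: 78 is a quadratic non-residue mod 181. As a residue in [0, p-1] the value is 180.
78^90 mod 181 = 180

180


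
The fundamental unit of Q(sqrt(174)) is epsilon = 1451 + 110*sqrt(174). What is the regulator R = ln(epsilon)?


epsilon = 1451 + 110*sqrt(174)
= 2901.9997
R = ln(2901.9997)
= 7.9732

7.9732


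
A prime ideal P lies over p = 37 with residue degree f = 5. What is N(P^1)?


N(P^a) = p^(a*f)
= 37^(1*5)
= 37^5
= 69343957

69343957


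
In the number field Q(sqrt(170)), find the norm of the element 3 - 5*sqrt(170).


N(a + b*sqrt(d)) = a^2 - d*b^2
= (3)^2 - (170)*(-5)^2
= 9 - 4250
= -4241

-4241


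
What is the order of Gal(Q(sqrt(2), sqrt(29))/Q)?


The 2 square roots of distinct primes are multiplicatively independent over Q,
so [K:Q] = 2^2 and Gal(K/Q) is isomorphic to (Z/2Z)^2.
|Gal| = 2^2 = 4

4


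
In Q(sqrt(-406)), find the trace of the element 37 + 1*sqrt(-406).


Tr(a + b*sqrt(d)) = (a + b*sqrt(d)) + (a - b*sqrt(d)) = 2a
= 2 * (37)
= 74

74


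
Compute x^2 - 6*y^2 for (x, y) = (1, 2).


x^2 - d*y^2
= 1^2 - 6*2^2
= 1 - 24
= -23

-23


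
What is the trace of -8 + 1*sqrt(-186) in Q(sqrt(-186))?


Tr(a + b*sqrt(d)) = (a + b*sqrt(d)) + (a - b*sqrt(d)) = 2a
= 2 * (-8)
= -16

-16


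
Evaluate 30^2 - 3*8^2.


x^2 - d*y^2
= 30^2 - 3*8^2
= 900 - 192
= 708

708


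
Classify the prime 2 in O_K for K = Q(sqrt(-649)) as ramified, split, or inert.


K = Q(sqrt(-649)). Since d mod 4 = 3, disc(K) = -2596.
Check p | disc: -2596 mod 2 = 0.
p divides disc, so p ramifies: (p) = P^2 with e=2, f=1, g=1.
Therefore p is ramified.

ramified


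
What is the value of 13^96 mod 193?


p = 193 is prime and the exponent is (p-1)/2 = 96, so by Euler's criterion 13^96 = (13/193) = +1 or -1 mod 193.
Compute by square-and-multiply:
  96 = 64 + 32 (binary 1100000)
  Repeated squaring mod 193: 13^1 = 13, 13^2 = 169, 13^4 = 190, 13^8 = 9, 13^16 = 81, 13^32 = 192, 13^64 = 1
  13^96 = 13^64 * 13^32 = 1 * 192 mod 193
    1 * 192 = 192 = 192 mod 193
  13^96 = 192 mod 193
Result 192 = p - 1 = -1 mod 193: 13 is a quadratic non-residue mod 193. As a residue in [0, p-1] the value is 192.
13^96 mod 193 = 192

192


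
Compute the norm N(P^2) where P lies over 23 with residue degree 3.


N(P^a) = p^(a*f)
= 23^(2*3)
= 23^6
= 148035889

148035889


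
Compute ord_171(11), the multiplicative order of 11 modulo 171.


We want ord_171(11), the smallest k >= 1 with 11^k = 1 mod 171.
n = 171 = 3^2 * 19, phi(171) = 108; the order divides phi(n).
Divisors of 108: 1, 2, 3, 4, 6, 9, 12, 18, 27, 36, 54, 108
Repeated squaring mod 171: 11^1 = 11, 11^2 = 121, 11^4 = 106, 11^8 = 121, 11^16 = 106, 11^32 = 121, 11^64 = 106
Test divisors in increasing order:
  k=1: 11^1 = 11 mod 171
  k=2: 11^2 = 121 mod 171
  k=3: 11^3 = 121 * 11 = 134 mod 171
  k=4: 11^4 = 106 mod 171
  k=6: 11^6 = 106 * 121 = 1 mod 171  <- first divisor giving 1
Order = 6

6


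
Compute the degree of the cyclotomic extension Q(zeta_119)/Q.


The degree equals Euler's totient phi(119).
119 = 7 * 17
phi(119) = 96

96


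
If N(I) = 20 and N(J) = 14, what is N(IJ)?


N(IJ) = N(I) * N(J)
= 20 * 14
= 280

280


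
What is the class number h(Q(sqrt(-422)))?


K = Q(sqrt(-422)). d mod 4 = 2, so D = disc(K) = 4d = -1688
h(K) equals the number of primitive reduced positive-definite forms (a, b, c) = a*x^2 + b*x*y + c*y^2 with b^2 - 4ac = D,
where reduced means |b| <= a <= c, with b >= 0 whenever |b| = a or a = c, and primitive means gcd(a, b, c) = 1.
Reduced forces 3a^2 <= |D| = 1688, so 1 <= a <= 23; b must have the parity of D, and c = (b^2 - D)/(4a) must be an integer >= a.
Enumerate a = 1..23, b in [-a, a]:
  a=1: (1, 0, 422)  [1]
  a=2: (2, 0, 211)  [1]
  a=3: (3, -2, 141), (3, 2, 141)  [2]
  a=4..5: none
  a=6: (6, -4, 71), (6, 4, 71)  [2]
  a=7..8: none
  a=9: (9, -2, 47), (9, 2, 47)  [2]
  a=10..17: none
  a=18: (18, -16, 27), (18, 16, 27)  [2]
  a=19..23: none
Total reduced forms: 1 + 1 + 2 + 2 + 2 + 2 = 10
h = 10

10


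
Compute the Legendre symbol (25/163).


p = 163 is prime, so compute (25/163) with the reciprocity algorithm (Jacobi-symbol steps: pull out 2s via (2/n), flip via reciprocity, reduce):
  reciprocity: (25/163) -> +(163/25)
  reduce: (13/25)
  reciprocity: (13/25) -> +(25/13)
  reduce: (12/13)
  pull out 2: (2/13) = -1  (since 13 mod 8 = 5)
  pull out 2: (2/13) = -1  (since 13 mod 8 = 5)
  reciprocity: (3/13) -> +(13/3)
  reduce: (1/3)
  (1/3) = 1
Product of signs = 1
(25/163) = 1

1


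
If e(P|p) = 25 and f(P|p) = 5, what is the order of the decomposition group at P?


|D_P| = e * f
= 25 * 5
= 125

125


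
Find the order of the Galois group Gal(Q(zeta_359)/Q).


|Gal(Q(zeta_359)/Q)| = phi(359)
= 358

358


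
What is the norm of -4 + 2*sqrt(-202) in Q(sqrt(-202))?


N(a + b*sqrt(d)) = a^2 - d*b^2
= (-4)^2 - (-202)*(2)^2
= 16 + 808
= 824

824


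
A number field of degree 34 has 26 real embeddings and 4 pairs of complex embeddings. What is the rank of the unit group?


By Dirichlet's unit theorem:
rank = r1 + r2 - 1
= 26 + 4 - 1
= 29

29


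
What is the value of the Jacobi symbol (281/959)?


Compute (281/959) via quadratic reciprocity:
  reciprocity: (281/959) -> +(959/281)
  reduce: (116/281)
  pull out 2: (2/281) = +1  (since 281 mod 8 = 1)
  pull out 2: (2/281) = +1  (since 281 mod 8 = 1)
  reciprocity: (29/281) -> +(281/29)
  reduce: (20/29)
  pull out 2: (2/29) = -1  (since 29 mod 8 = 5)
  pull out 2: (2/29) = -1  (since 29 mod 8 = 5)
  reciprocity: (5/29) -> +(29/5)
  reduce: (4/5)
  pull out 2: (2/5) = -1  (since 5 mod 8 = 5)
  pull out 2: (2/5) = -1  (since 5 mod 8 = 5)
  (1/5) = 1
Product of signs = 1

1


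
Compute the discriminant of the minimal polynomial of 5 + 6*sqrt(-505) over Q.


The element 5 + 6*sqrt(-505) has minimal polynomial:
x^2 - 10*x + 18205
Discriminant = (-10)^2 - 4*(18205)
= 100 - 72820
= -72720

-72720


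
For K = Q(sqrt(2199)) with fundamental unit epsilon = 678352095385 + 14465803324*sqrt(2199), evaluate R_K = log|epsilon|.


epsilon = 678352095385 + 14465803324*sqrt(2199)
= 1.3567e+12
R = ln(1.3567e+12)
= 27.9361

27.9361


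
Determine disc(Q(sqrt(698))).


For K = Q(sqrt(d)) with d squarefree: disc(K) = d if d = 1 mod 4, and disc(K) = 4d if d = 2 or 3 mod 4.
Here d = 698, and d mod 4 = 2.
d = 2 mod 4, not 1 (O_K = Z[sqrt(d)]), so disc(K) = 4d = 4 * (698) = 2792

2792


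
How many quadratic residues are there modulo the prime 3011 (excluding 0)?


For prime p, the number of non-zero quadratic residues is (p-1)/2.
= (3011-1)/2
= 1505

1505


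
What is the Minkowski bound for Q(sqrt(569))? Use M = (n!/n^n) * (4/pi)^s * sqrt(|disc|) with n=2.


d = 569, d mod 4 = 1, so disc(K) = d = 569; |disc(K)| = 569
Real quadratic field, so n = 2, s = r2 = 0, r1 = 2
M = (n!/n^n) * (4/pi)^s * sqrt(|disc(K)|) = (2!/2^2) * (4/pi)^0 * sqrt(569)
= 0.5 * 1.000000 * 23.853721
= 11.9269

11.9269


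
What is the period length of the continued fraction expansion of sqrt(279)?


Run the CF algorithm for sqrt(279).
a_0 = floor(sqrt(279)) = 16; set m_0=0, q_0=1.
Recurrence: m' = q*a - m,  q' = (d - m'^2)/q,  a' = floor((a_0 + m')/q').
  step 1: m=16, q=23, a=1
  step 2: m=7, q=10, a=2
  step 3: m=13, q=11, a=2
  step 4: m=9, q=18, a=1
  step 5: m=9, q=11, a=2
  step 6: m=13, q=10, a=2
  step 7: m=7, q=23, a=1
  step 8: m=16, q=1, a=32
a_8 = 2*a_0 = 32, so the period closes here.
sqrt(279) = [16; 1, 2, 2, 1, 2, 2, 1, 32]
Period length = 8

8


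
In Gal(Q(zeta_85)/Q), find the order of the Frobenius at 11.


The Frobenius at p in Gal(Q(zeta_n)/Q) = (Z/nZ)* is the class of p, so its order is ord_85(11), the smallest k >= 1 with 11^k = 1 mod 85.
n = 85 = 5 * 17, phi(85) = 64; the order divides phi(n).
Divisors of 64: 1, 2, 4, 8, 16, 32, 64
Repeated squaring mod 85: 11^1 = 11, 11^2 = 36, 11^4 = 21, 11^8 = 16, 11^16 = 1, 11^32 = 1, 11^64 = 1
Test divisors in increasing order:
  k=1: 11^1 = 11 mod 85
  k=2: 11^2 = 36 mod 85
  k=4: 11^4 = 21 mod 85
  k=8: 11^8 = 16 mod 85
  k=16: 11^16 = 1 mod 85  <- first divisor giving 1
Order = 16

16


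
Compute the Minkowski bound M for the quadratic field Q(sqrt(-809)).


d = -809, d mod 4 = 3, so disc(K) = 4d = -3236; |disc(K)| = 3236
Imaginary quadratic field, so n = 2, s = r2 = 1, r1 = 0
M = (n!/n^n) * (4/pi)^s * sqrt(|disc(K)|) = (2!/2^2) * (4/pi)^1 * sqrt(3236)
= 0.5 * 1.273240 * 56.885851
= 36.2147

36.2147


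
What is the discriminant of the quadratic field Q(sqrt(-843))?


For K = Q(sqrt(d)) with d squarefree: disc(K) = d if d = 1 mod 4, and disc(K) = 4d if d = 2 or 3 mod 4.
Here d = -843, and d mod 4 = 1.
d = 1 mod 4 (O_K = Z[(1+sqrt(d))/2]), so disc(K) = d = -843

-843


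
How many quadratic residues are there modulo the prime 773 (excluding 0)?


For prime p, the number of non-zero quadratic residues is (p-1)/2.
= (773-1)/2
= 386

386


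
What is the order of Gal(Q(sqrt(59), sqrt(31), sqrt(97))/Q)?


The 3 square roots of distinct primes are multiplicatively independent over Q,
so [K:Q] = 2^3 and Gal(K/Q) is isomorphic to (Z/2Z)^3.
|Gal| = 2^3 = 8

8


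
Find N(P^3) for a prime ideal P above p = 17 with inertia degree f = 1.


N(P^a) = p^(a*f)
= 17^(3*1)
= 17^3
= 4913

4913


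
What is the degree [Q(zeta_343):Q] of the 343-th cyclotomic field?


The degree equals Euler's totient phi(343).
343 = 7^3
phi(343) = 294

294


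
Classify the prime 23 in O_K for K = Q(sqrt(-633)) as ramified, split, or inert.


K = Q(sqrt(-633)). Since d mod 4 = 3, disc(K) = -2532.
Check p | disc: -2532 mod 23 = 21.
p does not divide disc. Compute Legendre symbol (d/p):
11^((23-1)/2) mod 23 = -1
(d/p) = -1, so p is inert: (p) stays prime with e=1, f=2, g=1.
Therefore p is inert.

inert


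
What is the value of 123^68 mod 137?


p = 137 is prime and the exponent is (p-1)/2 = 68, so by Euler's criterion 123^68 = (123/137) = +1 or -1 mod 137.
Compute by square-and-multiply:
  68 = 64 + 4 (binary 1000100)
  Repeated squaring mod 137: 123^1 = 123, 123^2 = 59, 123^4 = 56, 123^8 = 122, 123^16 = 88, 123^32 = 72, 123^64 = 115
  123^68 = 123^64 * 123^4 = 115 * 56 mod 137
    115 * 56 = 6440 = 1 mod 137
  123^68 = 1 mod 137
Result 1: 123 is a quadratic residue mod 137.
123^68 mod 137 = 1

1


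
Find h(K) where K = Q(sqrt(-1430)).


K = Q(sqrt(-1430)). d mod 4 = 2, so D = disc(K) = 4d = -5720
h(K) equals the number of primitive reduced positive-definite forms (a, b, c) = a*x^2 + b*x*y + c*y^2 with b^2 - 4ac = D,
where reduced means |b| <= a <= c, with b >= 0 whenever |b| = a or a = c, and primitive means gcd(a, b, c) = 1.
Reduced forces 3a^2 <= |D| = 5720, so 1 <= a <= 43; b must have the parity of D, and c = (b^2 - D)/(4a) must be an integer >= a.
Enumerate a = 1..43, b in [-a, a]:
  a=1: (1, 0, 1430)  [1]
  a=2: (2, 0, 715)  [1]
  a=3: (3, -2, 477), (3, 2, 477)  [2]
  a=4: none
  a=5: (5, 0, 286)  [1]
  a=6: (6, -4, 239), (6, 4, 239)  [2]
  a=7..8: none
  a=9: (9, -2, 159), (9, 2, 159)  [2]
  a=10: (10, 0, 143)  [1]
  a=11: (11, 0, 130)  [1]
  a=12: none
  a=13: (13, 0, 110)  [1]
  a=14: none
  a=15: (15, -10, 97), (15, 10, 97)  [2]
  a=16: none
  a=17: (17, -14, 87), (17, 14, 87)  [2]
  a=18: (18, -16, 83), (18, 16, 83)  [2]
  a=19..21: none
  a=22: (22, 0, 65)  [1]
  a=23..25: none
  a=26: (26, 0, 55)  [1]
  a=27: (27, -2, 53), (27, 2, 53)  [2]
  a=28: none
  a=29: (29, -14, 51), (29, 14, 51)  [2]
  a=30: (30, -20, 51), (30, 20, 51)  [2]
  a=31..32: none
  a=33: (33, -22, 47), (33, 22, 47)  [2]
  a=34: (34, -20, 45), (34, 20, 45)  [2]
  a=35..38: none
  a=39: (39, -26, 41), (39, 26, 41)  [2]
  a=40..43: none
Total reduced forms: 1 + 1 + 2 + 1 + 2 + 2 + 1 + 1 + 1 + 2 + 2 + 2 + 1 + 1 + 2 + 2 + 2 + 2 + 2 + 2 = 32
h = 32

32


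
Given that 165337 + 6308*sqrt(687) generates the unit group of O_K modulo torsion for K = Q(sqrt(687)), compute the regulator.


epsilon = 165337 + 6308*sqrt(687)
= 330674.0000
R = ln(330674.0000)
= 12.7089

12.7089


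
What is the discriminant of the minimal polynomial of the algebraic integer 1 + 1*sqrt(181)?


The element 1 + 1*sqrt(181) has minimal polynomial:
x^2 - 2*x - 180
Discriminant = (-2)^2 - 4*(-180)
= 4 + 720
= 724

724


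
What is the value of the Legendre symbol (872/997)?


p = 997 is prime, so compute (872/997) with the reciprocity algorithm (Jacobi-symbol steps: pull out 2s via (2/n), flip via reciprocity, reduce):
  pull out 2: (2/997) = -1  (since 997 mod 8 = 5)
  pull out 2: (2/997) = -1  (since 997 mod 8 = 5)
  pull out 2: (2/997) = -1  (since 997 mod 8 = 5)
  reciprocity: (109/997) -> +(997/109)
  reduce: (16/109)
  pull out 2: (2/109) = -1  (since 109 mod 8 = 5)
  pull out 2: (2/109) = -1  (since 109 mod 8 = 5)
  pull out 2: (2/109) = -1  (since 109 mod 8 = 5)
  pull out 2: (2/109) = -1  (since 109 mod 8 = 5)
  (1/109) = 1
Product of signs = -1
(872/997) = -1

-1


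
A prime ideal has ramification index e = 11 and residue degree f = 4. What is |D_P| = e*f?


|D_P| = e * f
= 11 * 4
= 44

44


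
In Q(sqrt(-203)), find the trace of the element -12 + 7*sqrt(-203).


Tr(a + b*sqrt(d)) = (a + b*sqrt(d)) + (a - b*sqrt(d)) = 2a
= 2 * (-12)
= -24

-24


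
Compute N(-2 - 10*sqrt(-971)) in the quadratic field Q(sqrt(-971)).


N(a + b*sqrt(d)) = a^2 - d*b^2
= (-2)^2 - (-971)*(-10)^2
= 4 + 97100
= 97104

97104


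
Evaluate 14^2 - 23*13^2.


x^2 - d*y^2
= 14^2 - 23*13^2
= 196 - 3887
= -3691

-3691


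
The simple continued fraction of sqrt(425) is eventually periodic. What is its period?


Run the CF algorithm for sqrt(425).
a_0 = floor(sqrt(425)) = 20; set m_0=0, q_0=1.
Recurrence: m' = q*a - m,  q' = (d - m'^2)/q,  a' = floor((a_0 + m')/q').
  step 1: m=20, q=25, a=1
  step 2: m=5, q=16, a=1
  step 3: m=11, q=19, a=1
  step 4: m=8, q=19, a=1
  step 5: m=11, q=16, a=1
  step 6: m=5, q=25, a=1
  step 7: m=20, q=1, a=40
a_7 = 2*a_0 = 40, so the period closes here.
sqrt(425) = [20; 1, 1, 1, 1, 1, 1, 40]
Period length = 7

7


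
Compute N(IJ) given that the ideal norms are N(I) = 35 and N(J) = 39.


N(IJ) = N(I) * N(J)
= 35 * 39
= 1365

1365


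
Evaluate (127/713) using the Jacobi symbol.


Compute (127/713) via quadratic reciprocity:
  reciprocity: (127/713) -> +(713/127)
  reduce: (78/127)
  pull out 2: (2/127) = +1  (since 127 mod 8 = 7)
  reciprocity: (39/127) -> -(127/39)
  reduce: (10/39)
  pull out 2: (2/39) = +1  (since 39 mod 8 = 7)
  reciprocity: (5/39) -> +(39/5)
  reduce: (4/5)
  pull out 2: (2/5) = -1  (since 5 mod 8 = 5)
  pull out 2: (2/5) = -1  (since 5 mod 8 = 5)
  (1/5) = 1
Product of signs = -1

-1


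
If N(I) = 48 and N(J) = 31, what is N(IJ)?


N(IJ) = N(I) * N(J)
= 48 * 31
= 1488

1488


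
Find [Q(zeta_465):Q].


The degree equals Euler's totient phi(465).
465 = 3 * 5 * 31
phi(465) = 240

240


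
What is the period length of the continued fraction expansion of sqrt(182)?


Run the CF algorithm for sqrt(182).
a_0 = floor(sqrt(182)) = 13; set m_0=0, q_0=1.
Recurrence: m' = q*a - m,  q' = (d - m'^2)/q,  a' = floor((a_0 + m')/q').
  step 1: m=13, q=13, a=2
  step 2: m=13, q=1, a=26
a_2 = 2*a_0 = 26, so the period closes here.
sqrt(182) = [13; 2, 26]
Period length = 2

2


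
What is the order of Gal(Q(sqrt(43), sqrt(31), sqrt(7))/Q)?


The 3 square roots of distinct primes are multiplicatively independent over Q,
so [K:Q] = 2^3 and Gal(K/Q) is isomorphic to (Z/2Z)^3.
|Gal| = 2^3 = 8

8


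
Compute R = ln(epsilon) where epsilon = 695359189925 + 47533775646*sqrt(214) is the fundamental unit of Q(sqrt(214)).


epsilon = 695359189925 + 47533775646*sqrt(214)
= 1.3907e+12
R = ln(1.3907e+12)
= 27.9608

27.9608


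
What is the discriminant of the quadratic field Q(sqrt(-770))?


For K = Q(sqrt(d)) with d squarefree: disc(K) = d if d = 1 mod 4, and disc(K) = 4d if d = 2 or 3 mod 4.
Here d = -770, and d mod 4 = 2.
d = 2 mod 4, not 1 (O_K = Z[sqrt(d)]), so disc(K) = 4d = 4 * (-770) = -3080

-3080


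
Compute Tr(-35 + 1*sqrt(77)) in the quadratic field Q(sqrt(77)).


Tr(a + b*sqrt(d)) = (a + b*sqrt(d)) + (a - b*sqrt(d)) = 2a
= 2 * (-35)
= -70

-70


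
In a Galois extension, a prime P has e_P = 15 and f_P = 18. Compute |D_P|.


|D_P| = e * f
= 15 * 18
= 270

270


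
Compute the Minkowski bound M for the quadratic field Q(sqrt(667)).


d = 667, d mod 4 = 3, so disc(K) = 4d = 2668; |disc(K)| = 2668
Real quadratic field, so n = 2, s = r2 = 0, r1 = 2
M = (n!/n^n) * (4/pi)^s * sqrt(|disc(K)|) = (2!/2^2) * (4/pi)^0 * sqrt(2668)
= 0.5 * 1.000000 * 51.652686
= 25.8263

25.8263


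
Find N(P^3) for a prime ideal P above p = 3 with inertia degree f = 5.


N(P^a) = p^(a*f)
= 3^(3*5)
= 3^15
= 14348907

14348907


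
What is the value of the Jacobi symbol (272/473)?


Compute (272/473) via quadratic reciprocity:
  pull out 2: (2/473) = +1  (since 473 mod 8 = 1)
  pull out 2: (2/473) = +1  (since 473 mod 8 = 1)
  pull out 2: (2/473) = +1  (since 473 mod 8 = 1)
  pull out 2: (2/473) = +1  (since 473 mod 8 = 1)
  reciprocity: (17/473) -> +(473/17)
  reduce: (14/17)
  pull out 2: (2/17) = +1  (since 17 mod 8 = 1)
  reciprocity: (7/17) -> +(17/7)
  reduce: (3/7)
  reciprocity: (3/7) -> -(7/3)
  reduce: (1/3)
  (1/3) = 1
Product of signs = -1

-1


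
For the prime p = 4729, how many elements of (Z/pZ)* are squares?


For prime p, the number of non-zero quadratic residues is (p-1)/2.
= (4729-1)/2
= 2364

2364


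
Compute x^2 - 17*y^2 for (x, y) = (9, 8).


x^2 - d*y^2
= 9^2 - 17*8^2
= 81 - 1088
= -1007

-1007


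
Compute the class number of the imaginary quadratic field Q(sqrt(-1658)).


K = Q(sqrt(-1658)). d mod 4 = 2, so D = disc(K) = 4d = -6632
h(K) equals the number of primitive reduced positive-definite forms (a, b, c) = a*x^2 + b*x*y + c*y^2 with b^2 - 4ac = D,
where reduced means |b| <= a <= c, with b >= 0 whenever |b| = a or a = c, and primitive means gcd(a, b, c) = 1.
Reduced forces 3a^2 <= |D| = 6632, so 1 <= a <= 47; b must have the parity of D, and c = (b^2 - D)/(4a) must be an integer >= a.
Enumerate a = 1..47, b in [-a, a]:
  a=1: (1, 0, 1658)  [1]
  a=2: (2, 0, 829)  [1]
  a=3: (3, -2, 553), (3, 2, 553)  [2]
  a=4..5: none
  a=6: (6, -4, 277), (6, 4, 277)  [2]
  a=7: (7, -2, 237), (7, 2, 237)  [2]
  a=8: none
  a=9: (9, -8, 186), (9, 8, 186)  [2]
  a=10: none
  a=11: (11, -10, 153), (11, 10, 153)  [2]
  a=12..13: none
  a=14: (14, -12, 121), (14, 12, 121)  [2]
  a=15..16: none
  a=17: (17, -10, 99), (17, 10, 99)  [2]
  a=18: (18, -8, 93), (18, 8, 93)  [2]
  a=19..20: none
  a=21: (21, -16, 82), (21, -2, 79), (21, 2, 79), (21, 16, 82)  [4]
  a=22: (22, -12, 77), (22, 12, 77)  [2]
  a=23..26: none
  a=27: (27, -8, 62), (27, 8, 62)  [2]
  a=28: none
  a=29: (29, -26, 63), (29, 26, 63)  [2]
  a=30: none
  a=31: (31, -8, 54), (31, 8, 54)  [2]
  a=32: none
  a=33: (33, -32, 58), (33, -10, 51), (33, 10, 51), (33, 32, 58)  [4]
  a=34: (34, -24, 53), (34, 24, 53)  [2]
  a=35..36: none
  a=37: (37, -18, 47), (37, 18, 47)  [2]
  a=38..40: none
  a=41: (41, -16, 42), (41, 16, 42)  [2]
  a=42: (42, -40, 49), (42, 40, 49)  [2]
  a=43..47: none
Total reduced forms: 1 + 1 + 2 + 2 + 2 + 2 + 2 + 2 + 2 + 2 + 4 + 2 + 2 + 2 + 2 + 4 + 2 + 2 + 2 + 2 = 42
h = 42

42


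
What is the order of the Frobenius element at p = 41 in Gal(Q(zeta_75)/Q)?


The Frobenius at p in Gal(Q(zeta_n)/Q) = (Z/nZ)* is the class of p, so its order is ord_75(41), the smallest k >= 1 with 41^k = 1 mod 75.
n = 75 = 3 * 5^2, phi(75) = 40; the order divides phi(n).
Divisors of 40: 1, 2, 4, 5, 8, 10, 20, 40
Repeated squaring mod 75: 41^1 = 41, 41^2 = 31, 41^4 = 61, 41^8 = 46, 41^16 = 16, 41^32 = 31
Test divisors in increasing order:
  k=1: 41^1 = 41 mod 75
  k=2: 41^2 = 31 mod 75
  k=4: 41^4 = 61 mod 75
  k=5: 41^5 = 61 * 41 = 26 mod 75
  k=8: 41^8 = 46 mod 75
  k=10: 41^10 = 46 * 31 = 1 mod 75  <- first divisor giving 1
Order = 10

10


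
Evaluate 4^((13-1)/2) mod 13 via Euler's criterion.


p = 13 is prime and the exponent is (p-1)/2 = 6, so by Euler's criterion 4^6 = (4/13) = +1 or -1 mod 13.
Compute by square-and-multiply:
  6 = 4 + 2 (binary 110)
  Repeated squaring mod 13: 4^1 = 4, 4^2 = 3, 4^4 = 9
  4^6 = 4^4 * 4^2 = 9 * 3 mod 13
    9 * 3 = 27 = 1 mod 13
  4^6 = 1 mod 13
Result 1: 4 is a quadratic residue mod 13.
4^6 mod 13 = 1

1


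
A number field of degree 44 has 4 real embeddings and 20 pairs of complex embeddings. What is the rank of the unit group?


By Dirichlet's unit theorem:
rank = r1 + r2 - 1
= 4 + 20 - 1
= 23

23


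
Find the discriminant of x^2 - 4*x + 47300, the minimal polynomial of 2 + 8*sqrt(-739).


The element 2 + 8*sqrt(-739) has minimal polynomial:
x^2 - 4*x + 47300
Discriminant = (-4)^2 - 4*(47300)
= 16 - 189200
= -189184

-189184


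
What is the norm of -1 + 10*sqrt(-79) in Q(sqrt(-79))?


N(a + b*sqrt(d)) = a^2 - d*b^2
= (-1)^2 - (-79)*(10)^2
= 1 + 7900
= 7901

7901


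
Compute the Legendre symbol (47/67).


p = 67 is prime, so compute (47/67) with the reciprocity algorithm (Jacobi-symbol steps: pull out 2s via (2/n), flip via reciprocity, reduce):
  reciprocity: (47/67) -> -(67/47)
  reduce: (20/47)
  pull out 2: (2/47) = +1  (since 47 mod 8 = 7)
  pull out 2: (2/47) = +1  (since 47 mod 8 = 7)
  reciprocity: (5/47) -> +(47/5)
  reduce: (2/5)
  pull out 2: (2/5) = -1  (since 5 mod 8 = 5)
  (1/5) = 1
Product of signs = 1
(47/67) = 1

1


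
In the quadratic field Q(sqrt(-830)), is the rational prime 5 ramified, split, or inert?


K = Q(sqrt(-830)). Since d mod 4 = 2, disc(K) = -3320.
Check p | disc: -3320 mod 5 = 0.
p divides disc, so p ramifies: (p) = P^2 with e=2, f=1, g=1.
Therefore p is ramified.

ramified


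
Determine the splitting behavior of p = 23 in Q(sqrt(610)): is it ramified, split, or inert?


K = Q(sqrt(610)). Since d mod 4 = 2, disc(K) = 2440.
Check p | disc: 2440 mod 23 = 2.
p does not divide disc. Compute Legendre symbol (d/p):
12^((23-1)/2) mod 23 = 1
(d/p) = 1, so p splits: (p) = P*P' with e=1, f=1, g=2.
Therefore p is split.

split


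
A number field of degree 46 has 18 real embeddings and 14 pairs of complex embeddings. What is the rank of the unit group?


By Dirichlet's unit theorem:
rank = r1 + r2 - 1
= 18 + 14 - 1
= 31

31


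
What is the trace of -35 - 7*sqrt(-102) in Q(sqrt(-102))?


Tr(a + b*sqrt(d)) = (a + b*sqrt(d)) + (a - b*sqrt(d)) = 2a
= 2 * (-35)
= -70

-70


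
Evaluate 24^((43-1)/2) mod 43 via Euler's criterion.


p = 43 is prime and the exponent is (p-1)/2 = 21, so by Euler's criterion 24^21 = (24/43) = +1 or -1 mod 43.
Compute by square-and-multiply:
  21 = 16 + 4 + 1 (binary 10101)
  Repeated squaring mod 43: 24^1 = 24, 24^2 = 17, 24^4 = 31, 24^8 = 15, 24^16 = 10
  24^21 = 24^16 * 24^4 * 24^1 = 10 * 31 * 24 mod 43
    10 * 31 = 310 = 9 mod 43
    9 * 24 = 216 = 1 mod 43
  24^21 = 1 mod 43
Result 1: 24 is a quadratic residue mod 43.
24^21 mod 43 = 1

1


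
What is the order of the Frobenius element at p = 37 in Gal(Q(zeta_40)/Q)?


The Frobenius at p in Gal(Q(zeta_n)/Q) = (Z/nZ)* is the class of p, so its order is ord_40(37), the smallest k >= 1 with 37^k = 1 mod 40.
n = 40 = 2^3 * 5, phi(40) = 16; the order divides phi(n).
Divisors of 16: 1, 2, 4, 8, 16
Repeated squaring mod 40: 37^1 = 37, 37^2 = 9, 37^4 = 1, 37^8 = 1, 37^16 = 1
Test divisors in increasing order:
  k=1: 37^1 = 37 mod 40
  k=2: 37^2 = 9 mod 40
  k=4: 37^4 = 1 mod 40  <- first divisor giving 1
Order = 4

4


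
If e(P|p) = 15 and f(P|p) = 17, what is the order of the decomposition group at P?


|D_P| = e * f
= 15 * 17
= 255

255


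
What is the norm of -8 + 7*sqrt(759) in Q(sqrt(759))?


N(a + b*sqrt(d)) = a^2 - d*b^2
= (-8)^2 - (759)*(7)^2
= 64 - 37191
= -37127

-37127


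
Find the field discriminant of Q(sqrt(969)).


For K = Q(sqrt(d)) with d squarefree: disc(K) = d if d = 1 mod 4, and disc(K) = 4d if d = 2 or 3 mod 4.
Here d = 969, and d mod 4 = 1.
d = 1 mod 4 (O_K = Z[(1+sqrt(d))/2]), so disc(K) = d = 969

969


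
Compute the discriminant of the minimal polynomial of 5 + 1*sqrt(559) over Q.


The element 5 + 1*sqrt(559) has minimal polynomial:
x^2 - 10*x - 534
Discriminant = (-10)^2 - 4*(-534)
= 100 + 2136
= 2236

2236


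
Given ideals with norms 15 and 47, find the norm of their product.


N(IJ) = N(I) * N(J)
= 15 * 47
= 705

705


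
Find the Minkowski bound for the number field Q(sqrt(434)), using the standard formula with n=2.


d = 434, d mod 4 = 2, so disc(K) = 4d = 1736; |disc(K)| = 1736
Real quadratic field, so n = 2, s = r2 = 0, r1 = 2
M = (n!/n^n) * (4/pi)^s * sqrt(|disc(K)|) = (2!/2^2) * (4/pi)^0 * sqrt(1736)
= 0.5 * 1.000000 * 41.665333
= 20.8327

20.8327


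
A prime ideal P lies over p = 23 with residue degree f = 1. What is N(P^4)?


N(P^a) = p^(a*f)
= 23^(4*1)
= 23^4
= 279841

279841


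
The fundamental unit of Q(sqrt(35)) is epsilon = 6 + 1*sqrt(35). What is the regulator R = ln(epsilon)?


epsilon = 6 + 1*sqrt(35)
= 11.9161
R = ln(11.9161)
= 2.4779

2.4779


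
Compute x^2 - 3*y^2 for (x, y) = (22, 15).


x^2 - d*y^2
= 22^2 - 3*15^2
= 484 - 675
= -191

-191


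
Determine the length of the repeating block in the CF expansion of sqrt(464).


Run the CF algorithm for sqrt(464).
a_0 = floor(sqrt(464)) = 21; set m_0=0, q_0=1.
Recurrence: m' = q*a - m,  q' = (d - m'^2)/q,  a' = floor((a_0 + m')/q').
  step 1: m=21, q=23, a=1
  step 2: m=2, q=20, a=1
  step 3: m=18, q=7, a=5
  step 4: m=17, q=25, a=1
  step 5: m=8, q=16, a=1
  step 6: m=8, q=25, a=1
  step 7: m=17, q=7, a=5
  step 8: m=18, q=20, a=1
  step 9: m=2, q=23, a=1
  step 10: m=21, q=1, a=42
a_10 = 2*a_0 = 42, so the period closes here.
sqrt(464) = [21; 1, 1, 5, 1, 1, 1, 5, 1, 1, 42]
Period length = 10

10


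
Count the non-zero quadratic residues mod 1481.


For prime p, the number of non-zero quadratic residues is (p-1)/2.
= (1481-1)/2
= 740

740


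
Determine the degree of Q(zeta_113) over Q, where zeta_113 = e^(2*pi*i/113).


The degree equals Euler's totient phi(113).
113 = 113
phi(113) = 112

112


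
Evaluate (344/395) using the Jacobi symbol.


Compute (344/395) via quadratic reciprocity:
  pull out 2: (2/395) = -1  (since 395 mod 8 = 3)
  pull out 2: (2/395) = -1  (since 395 mod 8 = 3)
  pull out 2: (2/395) = -1  (since 395 mod 8 = 3)
  reciprocity: (43/395) -> -(395/43)
  reduce: (8/43)
  pull out 2: (2/43) = -1  (since 43 mod 8 = 3)
  pull out 2: (2/43) = -1  (since 43 mod 8 = 3)
  pull out 2: (2/43) = -1  (since 43 mod 8 = 3)
  (1/43) = 1
Product of signs = -1

-1


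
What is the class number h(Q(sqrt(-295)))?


K = Q(sqrt(-295)). d mod 4 = 1, so D = disc(K) = d = -295
h(K) equals the number of primitive reduced positive-definite forms (a, b, c) = a*x^2 + b*x*y + c*y^2 with b^2 - 4ac = D,
where reduced means |b| <= a <= c, with b >= 0 whenever |b| = a or a = c, and primitive means gcd(a, b, c) = 1.
Reduced forces 3a^2 <= |D| = 295, so 1 <= a <= 9; b must have the parity of D, and c = (b^2 - D)/(4a) must be an integer >= a.
Enumerate a = 1..9, b in [-a, a]:
  a=1: (1, 1, 74)  [1]
  a=2: (2, -1, 37), (2, 1, 37)  [2]
  a=3: none
  a=4: (4, -3, 19), (4, 3, 19)  [2]
  a=5: (5, 5, 16)  [1]
  a=6..7: none
  a=8: (8, -5, 10), (8, 5, 10)  [2]
  a=9: none
Total reduced forms: 1 + 2 + 2 + 1 + 2 = 8
h = 8

8


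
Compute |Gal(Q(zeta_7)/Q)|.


|Gal(Q(zeta_7)/Q)| = phi(7)
= 6

6


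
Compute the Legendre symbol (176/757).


p = 757 is prime, so compute (176/757) with the reciprocity algorithm (Jacobi-symbol steps: pull out 2s via (2/n), flip via reciprocity, reduce):
  pull out 2: (2/757) = -1  (since 757 mod 8 = 5)
  pull out 2: (2/757) = -1  (since 757 mod 8 = 5)
  pull out 2: (2/757) = -1  (since 757 mod 8 = 5)
  pull out 2: (2/757) = -1  (since 757 mod 8 = 5)
  reciprocity: (11/757) -> +(757/11)
  reduce: (9/11)
  reciprocity: (9/11) -> +(11/9)
  reduce: (2/9)
  pull out 2: (2/9) = +1  (since 9 mod 8 = 1)
  (1/9) = 1
Product of signs = 1
(176/757) = 1

1


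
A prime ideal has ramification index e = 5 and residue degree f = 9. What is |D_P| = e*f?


|D_P| = e * f
= 5 * 9
= 45

45


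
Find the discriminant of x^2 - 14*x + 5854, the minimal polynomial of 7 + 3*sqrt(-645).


The element 7 + 3*sqrt(-645) has minimal polynomial:
x^2 - 14*x + 5854
Discriminant = (-14)^2 - 4*(5854)
= 196 - 23416
= -23220

-23220


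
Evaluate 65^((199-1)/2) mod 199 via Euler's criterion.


p = 199 is prime and the exponent is (p-1)/2 = 99, so by Euler's criterion 65^99 = (65/199) = +1 or -1 mod 199.
Compute by square-and-multiply:
  99 = 64 + 32 + 2 + 1 (binary 1100011)
  Repeated squaring mod 199: 65^1 = 65, 65^2 = 46, 65^4 = 126, 65^8 = 155, 65^16 = 145, 65^32 = 130, 65^64 = 184
  65^99 = 65^64 * 65^32 * 65^2 * 65^1 = 184 * 130 * 46 * 65 mod 199
    184 * 130 = 23920 = 40 mod 199
    40 * 46 = 1840 = 49 mod 199
    49 * 65 = 3185 = 1 mod 199
  65^99 = 1 mod 199
Result 1: 65 is a quadratic residue mod 199.
65^99 mod 199 = 1

1


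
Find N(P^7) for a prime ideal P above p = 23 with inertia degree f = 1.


N(P^a) = p^(a*f)
= 23^(7*1)
= 23^7
= 3404825447

3404825447


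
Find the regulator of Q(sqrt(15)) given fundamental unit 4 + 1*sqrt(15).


epsilon = 4 + 1*sqrt(15)
= 7.8730
R = ln(7.8730)
= 2.0634

2.0634


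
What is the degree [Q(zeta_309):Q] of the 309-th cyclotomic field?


The degree equals Euler's totient phi(309).
309 = 3 * 103
phi(309) = 204

204


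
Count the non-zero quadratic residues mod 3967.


For prime p, the number of non-zero quadratic residues is (p-1)/2.
= (3967-1)/2
= 1983

1983


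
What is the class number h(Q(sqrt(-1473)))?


K = Q(sqrt(-1473)). d mod 4 = 3, so D = disc(K) = 4d = -5892
h(K) equals the number of primitive reduced positive-definite forms (a, b, c) = a*x^2 + b*x*y + c*y^2 with b^2 - 4ac = D,
where reduced means |b| <= a <= c, with b >= 0 whenever |b| = a or a = c, and primitive means gcd(a, b, c) = 1.
Reduced forces 3a^2 <= |D| = 5892, so 1 <= a <= 44; b must have the parity of D, and c = (b^2 - D)/(4a) must be an integer >= a.
Enumerate a = 1..44, b in [-a, a]:
  a=1: (1, 0, 1473)  [1]
  a=2: (2, 2, 737)  [1]
  a=3: (3, 0, 491)  [1]
  a=4..5: none
  a=6: (6, 6, 247)  [1]
  a=7: (7, -4, 211), (7, 4, 211)  [2]
  a=8..10: none
  a=11: (11, -2, 134), (11, 2, 134)  [2]
  a=12: none
  a=13: (13, -6, 114), (13, 6, 114)  [2]
  a=14: (14, -10, 107), (14, 10, 107)  [2]
  a=15..18: none
  a=19: (19, -6, 78), (19, 6, 78)  [2]
  a=20: none
  a=21: (21, -18, 74), (21, 18, 74)  [2]
  a=22: (22, -2, 67), (22, 2, 67)  [2]
  a=23..25: none
  a=26: (26, -6, 57), (26, 6, 57)  [2]
  a=27..28: none
  a=29: (29, -16, 53), (29, 16, 53)  [2]
  a=30..32: none
  a=33: (33, -24, 49), (33, 24, 49)  [2]
  a=34..36: none
  a=37: (37, -18, 42), (37, 18, 42)  [2]
  a=38: (38, -6, 39), (38, 6, 39)  [2]
  a=39..44: none
Total reduced forms: 1 + 1 + 1 + 1 + 2 + 2 + 2 + 2 + 2 + 2 + 2 + 2 + 2 + 2 + 2 + 2 = 28
h = 28

28


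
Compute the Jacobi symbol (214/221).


Compute (214/221) via quadratic reciprocity:
  pull out 2: (2/221) = -1  (since 221 mod 8 = 5)
  reciprocity: (107/221) -> +(221/107)
  reduce: (7/107)
  reciprocity: (7/107) -> -(107/7)
  reduce: (2/7)
  pull out 2: (2/7) = +1  (since 7 mod 8 = 7)
  (1/7) = 1
Product of signs = 1

1


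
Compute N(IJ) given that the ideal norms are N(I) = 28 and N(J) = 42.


N(IJ) = N(I) * N(J)
= 28 * 42
= 1176

1176


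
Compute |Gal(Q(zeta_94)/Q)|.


|Gal(Q(zeta_94)/Q)| = phi(94)
= 46

46


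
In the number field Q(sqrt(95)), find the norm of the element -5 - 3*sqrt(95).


N(a + b*sqrt(d)) = a^2 - d*b^2
= (-5)^2 - (95)*(-3)^2
= 25 - 855
= -830

-830


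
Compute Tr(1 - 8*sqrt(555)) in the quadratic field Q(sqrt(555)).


Tr(a + b*sqrt(d)) = (a + b*sqrt(d)) + (a - b*sqrt(d)) = 2a
= 2 * (1)
= 2

2


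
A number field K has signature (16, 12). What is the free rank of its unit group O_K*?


By Dirichlet's unit theorem:
rank = r1 + r2 - 1
= 16 + 12 - 1
= 27

27


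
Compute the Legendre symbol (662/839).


p = 839 is prime, so compute (662/839) with the reciprocity algorithm (Jacobi-symbol steps: pull out 2s via (2/n), flip via reciprocity, reduce):
  pull out 2: (2/839) = +1  (since 839 mod 8 = 7)
  reciprocity: (331/839) -> -(839/331)
  reduce: (177/331)
  reciprocity: (177/331) -> +(331/177)
  reduce: (154/177)
  pull out 2: (2/177) = +1  (since 177 mod 8 = 1)
  reciprocity: (77/177) -> +(177/77)
  reduce: (23/77)
  reciprocity: (23/77) -> +(77/23)
  reduce: (8/23)
  pull out 2: (2/23) = +1  (since 23 mod 8 = 7)
  pull out 2: (2/23) = +1  (since 23 mod 8 = 7)
  pull out 2: (2/23) = +1  (since 23 mod 8 = 7)
  (1/23) = 1
Product of signs = -1
(662/839) = -1

-1


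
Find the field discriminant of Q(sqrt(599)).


For K = Q(sqrt(d)) with d squarefree: disc(K) = d if d = 1 mod 4, and disc(K) = 4d if d = 2 or 3 mod 4.
Here d = 599, and d mod 4 = 3.
d = 3 mod 4, not 1 (O_K = Z[sqrt(d)]), so disc(K) = 4d = 4 * (599) = 2396

2396


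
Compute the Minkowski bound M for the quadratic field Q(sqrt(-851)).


d = -851, d mod 4 = 1, so disc(K) = d = -851; |disc(K)| = 851
Imaginary quadratic field, so n = 2, s = r2 = 1, r1 = 0
M = (n!/n^n) * (4/pi)^s * sqrt(|disc(K)|) = (2!/2^2) * (4/pi)^1 * sqrt(851)
= 0.5 * 1.273240 * 29.171904
= 18.5714

18.5714


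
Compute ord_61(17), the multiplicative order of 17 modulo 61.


We want ord_61(17), the smallest k >= 1 with 17^k = 1 mod 61.
n = 61 = 61, phi(61) = 60; the order divides phi(n).
Divisors of 60: 1, 2, 3, 4, 5, 6, 10, 12, 15, 20, 30, 60
Repeated squaring mod 61: 17^1 = 17, 17^2 = 45, 17^4 = 12, 17^8 = 22, 17^16 = 57, 17^32 = 16
Test divisors in increasing order:
  k=1: 17^1 = 17 mod 61
  k=2: 17^2 = 45 mod 61
  k=3: 17^3 = 45 * 17 = 33 mod 61
  k=4: 17^4 = 12 mod 61
  k=5: 17^5 = 12 * 17 = 21 mod 61
  k=6: 17^6 = 12 * 45 = 52 mod 61
  k=10: 17^10 = 22 * 45 = 14 mod 61
  k=12: 17^12 = 22 * 12 = 20 mod 61
  k=15: 17^15 = 22 * 12 * 45 * 17 = 50 mod 61
  k=20: 17^20 = 57 * 12 = 13 mod 61
  k=30: 17^30 = 57 * 22 * 12 * 45 = 60 mod 61
  k=60: 17^60 = 16 * 57 * 22 * 12 = 1 mod 61  <- first divisor giving 1
Order = 60

60


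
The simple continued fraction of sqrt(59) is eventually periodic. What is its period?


Run the CF algorithm for sqrt(59).
a_0 = floor(sqrt(59)) = 7; set m_0=0, q_0=1.
Recurrence: m' = q*a - m,  q' = (d - m'^2)/q,  a' = floor((a_0 + m')/q').
  step 1: m=7, q=10, a=1
  step 2: m=3, q=5, a=2
  step 3: m=7, q=2, a=7
  step 4: m=7, q=5, a=2
  step 5: m=3, q=10, a=1
  step 6: m=7, q=1, a=14
a_6 = 2*a_0 = 14, so the period closes here.
sqrt(59) = [7; 1, 2, 7, 2, 1, 14]
Period length = 6

6


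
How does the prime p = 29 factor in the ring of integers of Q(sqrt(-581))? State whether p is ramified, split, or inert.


K = Q(sqrt(-581)). Since d mod 4 = 3, disc(K) = -2324.
Check p | disc: -2324 mod 29 = 25.
p does not divide disc. Compute Legendre symbol (d/p):
28^((29-1)/2) mod 29 = 1
(d/p) = 1, so p splits: (p) = P*P' with e=1, f=1, g=2.
Therefore p is split.

split
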